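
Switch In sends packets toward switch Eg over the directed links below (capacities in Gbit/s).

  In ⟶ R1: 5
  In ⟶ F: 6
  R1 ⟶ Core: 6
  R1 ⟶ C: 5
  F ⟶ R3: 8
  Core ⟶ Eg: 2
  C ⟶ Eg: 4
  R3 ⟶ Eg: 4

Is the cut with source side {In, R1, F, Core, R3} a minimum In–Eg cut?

Given cut capacity: 5 + 2 + 4 = 11.
Augment In→R1→Core→Eg: bottleneck 2, flow now 2.
Augment In→R1→C→Eg: bottleneck 3, flow now 5.
Augment In→F→R3→Eg: bottleneck 4, flow now 9.
No augmenting path remains; maximum flow = 9.
In the residual graph, reachable from In: {In, F, R3}.
Min-cut edges: In→R1 (5), R3→Eg (4); capacity 5 + 4 = 9.
Cut capacity 11 exceeds the max flow 9, so it is not minimum.

No — its capacity is 11, but the minimum cut has capacity 9.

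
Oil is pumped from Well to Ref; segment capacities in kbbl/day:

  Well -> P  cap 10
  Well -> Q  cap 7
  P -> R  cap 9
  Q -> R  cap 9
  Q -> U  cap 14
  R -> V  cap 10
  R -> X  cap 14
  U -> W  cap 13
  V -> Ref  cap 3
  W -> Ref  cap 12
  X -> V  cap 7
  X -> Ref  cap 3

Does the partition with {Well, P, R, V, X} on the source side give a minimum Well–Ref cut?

Yes — it is a minimum cut (capacity 13).

Given cut capacity: 7 + 3 + 3 = 13.
Augment Well→P→R→V→Ref: bottleneck 3, flow now 3.
Augment Well→P→R→X→Ref: bottleneck 3, flow now 6.
Augment Well→Q→U→W→Ref: bottleneck 7, flow now 13.
No augmenting path remains; maximum flow = 13.
Cut capacity 13 equals the max flow, so it is a minimum cut.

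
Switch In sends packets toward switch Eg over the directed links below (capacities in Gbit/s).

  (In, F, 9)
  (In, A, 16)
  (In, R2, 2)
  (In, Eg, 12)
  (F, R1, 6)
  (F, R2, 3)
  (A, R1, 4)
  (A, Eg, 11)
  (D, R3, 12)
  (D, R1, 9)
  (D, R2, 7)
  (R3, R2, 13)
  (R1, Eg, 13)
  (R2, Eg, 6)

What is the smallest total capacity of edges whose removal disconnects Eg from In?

38

Augment In→Eg: bottleneck 12, flow now 12.
Augment In→A→Eg: bottleneck 11, flow now 23.
Augment In→R2→Eg: bottleneck 2, flow now 25.
Augment In→F→R1→Eg: bottleneck 6, flow now 31.
Augment In→F→R2→Eg: bottleneck 3, flow now 34.
Augment In→A→R1→Eg: bottleneck 4, flow now 38.
No augmenting path remains; maximum flow = 38.
By max-flow min-cut, the minimum cut capacity equals the max flow.
In the residual graph, reachable from In: {In, A}.
Min-cut edges: In→F (9), In→R2 (2), In→Eg (12), A→R1 (4), A→Eg (11); capacity 9 + 2 + 12 + 4 + 11 = 38.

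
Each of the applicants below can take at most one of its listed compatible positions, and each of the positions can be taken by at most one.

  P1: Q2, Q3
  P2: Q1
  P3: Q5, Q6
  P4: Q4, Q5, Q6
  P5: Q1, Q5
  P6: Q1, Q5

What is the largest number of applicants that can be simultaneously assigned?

Unit-capacity flow: source→left, listed edges, right→sink; max matching = max flow.
Augmenting path P1→Q2 (+1); matched 1.
Augmenting path P2→Q1 (+1); matched 2.
Augmenting path P3→Q5 (+1); matched 3.
Augmenting path P4→Q4 (+1); matched 4.
Augmenting path P5→Q5→P3→Q6 (+1); matched 5.
No augmenting path remains; maximum matching = 5.
König certificate: {P1, P3, P4, Q1, Q5} is a vertex cover of size 5 (every listed pair touches it), so no matching can be larger.

5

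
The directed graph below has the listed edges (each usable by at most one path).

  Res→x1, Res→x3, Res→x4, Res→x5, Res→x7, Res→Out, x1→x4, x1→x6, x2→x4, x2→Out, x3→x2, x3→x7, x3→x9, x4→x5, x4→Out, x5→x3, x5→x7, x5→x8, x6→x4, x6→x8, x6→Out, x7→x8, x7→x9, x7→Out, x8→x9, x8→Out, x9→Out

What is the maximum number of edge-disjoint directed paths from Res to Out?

Assign every edge capacity 1; by Menger, the answer equals the max flow.
Path Res→Out (+1); total 1.
Path Res→x4→Out (+1); total 2.
Path Res→x7→Out (+1); total 3.
Path Res→x1→x6→Out (+1); total 4.
Path Res→x3→x2→Out (+1); total 5.
Path Res→x5→x8→Out (+1); total 6.
No residual Res→Out path; max flow = 6.
Certifying cut of size 6: {Res→Out, Res→x1, Res→x3, Res→x4, Res→x5, Res→x7}.

6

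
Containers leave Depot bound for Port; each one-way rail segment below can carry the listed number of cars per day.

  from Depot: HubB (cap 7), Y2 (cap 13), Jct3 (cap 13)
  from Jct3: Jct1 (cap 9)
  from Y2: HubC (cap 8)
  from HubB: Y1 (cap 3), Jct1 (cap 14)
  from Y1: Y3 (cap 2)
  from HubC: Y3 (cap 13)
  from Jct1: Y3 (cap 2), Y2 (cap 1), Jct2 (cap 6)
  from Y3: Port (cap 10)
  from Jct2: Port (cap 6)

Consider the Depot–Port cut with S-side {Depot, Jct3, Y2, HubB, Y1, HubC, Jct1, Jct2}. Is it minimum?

No — its capacity is 23, but the minimum cut has capacity 16.

Given cut capacity: 2 + 13 + 2 + 6 = 23.
Augment Depot→Jct3→Jct1→Y3→Port: bottleneck 2, flow now 2.
Augment Depot→Jct3→Jct1→Jct2→Port: bottleneck 6, flow now 8.
Augment Depot→Y2→HubC→Y3→Port: bottleneck 8, flow now 16.
No augmenting path remains; maximum flow = 16.
In the residual graph, reachable from Depot: {Depot, Jct3, Y2, HubB, Y1, HubC, Jct1, Y3}.
Min-cut edges: Jct1→Jct2 (6), Y3→Port (10); capacity 6 + 10 = 16.
Cut capacity 23 exceeds the max flow 16, so it is not minimum.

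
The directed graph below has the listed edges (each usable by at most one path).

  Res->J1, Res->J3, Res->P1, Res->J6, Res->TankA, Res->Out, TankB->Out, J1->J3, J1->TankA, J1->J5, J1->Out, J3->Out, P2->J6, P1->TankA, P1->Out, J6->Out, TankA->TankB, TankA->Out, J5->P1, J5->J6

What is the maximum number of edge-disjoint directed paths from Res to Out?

Assign every edge capacity 1; by Menger, the answer equals the max flow.
Path Res→Out (+1); total 1.
Path Res→J1→Out (+1); total 2.
Path Res→J3→Out (+1); total 3.
Path Res→P1→Out (+1); total 4.
Path Res→J6→Out (+1); total 5.
Path Res→TankA→Out (+1); total 6.
No residual Res→Out path; max flow = 6.
Certifying cut of size 6: {Res→J1, Res→J3, Res→J6, Res→Out, Res→P1, Res→TankA}.

6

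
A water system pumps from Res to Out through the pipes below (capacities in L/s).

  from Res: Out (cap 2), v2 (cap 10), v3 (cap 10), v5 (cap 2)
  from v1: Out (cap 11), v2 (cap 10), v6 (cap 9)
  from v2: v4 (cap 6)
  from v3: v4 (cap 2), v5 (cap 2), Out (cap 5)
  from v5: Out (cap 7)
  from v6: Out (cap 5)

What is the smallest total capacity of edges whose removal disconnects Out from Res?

11

Augment Res→Out: bottleneck 2, flow now 2.
Augment Res→v3→Out: bottleneck 5, flow now 7.
Augment Res→v5→Out: bottleneck 2, flow now 9.
Augment Res→v3→v5→Out: bottleneck 2, flow now 11.
No augmenting path remains; maximum flow = 11.
By max-flow min-cut, the minimum cut capacity equals the max flow.
In the residual graph, reachable from Res: {Res, v2, v3, v4}.
Min-cut edges: Res→v5 (2), Res→Out (2), v3→v5 (2), v3→Out (5); capacity 2 + 2 + 2 + 5 = 11.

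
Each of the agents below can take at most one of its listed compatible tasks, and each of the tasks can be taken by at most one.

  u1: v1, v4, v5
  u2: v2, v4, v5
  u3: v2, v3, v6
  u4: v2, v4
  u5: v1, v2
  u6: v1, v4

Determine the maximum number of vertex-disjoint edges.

Unit-capacity flow: source→left, listed edges, right→sink; max matching = max flow.
Augmenting path u1→v1 (+1); matched 1.
Augmenting path u2→v2 (+1); matched 2.
Augmenting path u3→v3 (+1); matched 3.
Augmenting path u4→v4 (+1); matched 4.
Augmenting path u5→v1→u1→v5 (+1); matched 5.
No augmenting path remains; maximum matching = 5.
König certificate: {u3, v1, v2, v4, v5} is a vertex cover of size 5 (every listed pair touches it), so no matching can be larger.

5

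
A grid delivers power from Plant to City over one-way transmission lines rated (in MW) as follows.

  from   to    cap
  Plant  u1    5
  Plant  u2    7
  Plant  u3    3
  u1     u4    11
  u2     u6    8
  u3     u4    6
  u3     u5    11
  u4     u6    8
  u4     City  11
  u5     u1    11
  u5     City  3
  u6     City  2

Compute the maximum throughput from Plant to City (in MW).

10

Augment Plant→u1→u4→City: bottleneck 5, flow now 5.
Augment Plant→u2→u6→City: bottleneck 2, flow now 7.
Augment Plant→u3→u4→City: bottleneck 3, flow now 10.
No augmenting path remains; maximum flow = 10.
In the residual graph, reachable from Plant: {Plant, u2, u6}.
Min-cut edges: Plant→u1 (5), Plant→u3 (3), u6→City (2); capacity 5 + 3 + 2 = 10.
This cut is saturated, so no flow can exceed 10.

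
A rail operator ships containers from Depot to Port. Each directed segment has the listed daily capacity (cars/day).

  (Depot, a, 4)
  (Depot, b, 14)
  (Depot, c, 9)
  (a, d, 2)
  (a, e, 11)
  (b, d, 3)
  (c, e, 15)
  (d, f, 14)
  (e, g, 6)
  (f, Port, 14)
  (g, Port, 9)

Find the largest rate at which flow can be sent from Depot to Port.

11

Augment Depot→a→d→f→Port: bottleneck 2, flow now 2.
Augment Depot→a→e→g→Port: bottleneck 2, flow now 4.
Augment Depot→b→d→f→Port: bottleneck 3, flow now 7.
Augment Depot→c→e→g→Port: bottleneck 4, flow now 11.
No augmenting path remains; maximum flow = 11.
In the residual graph, reachable from Depot: {Depot, a, b, c, e}.
Min-cut edges: a→d (2), b→d (3), e→g (6); capacity 2 + 3 + 6 = 11.
This cut is saturated, so no flow can exceed 11.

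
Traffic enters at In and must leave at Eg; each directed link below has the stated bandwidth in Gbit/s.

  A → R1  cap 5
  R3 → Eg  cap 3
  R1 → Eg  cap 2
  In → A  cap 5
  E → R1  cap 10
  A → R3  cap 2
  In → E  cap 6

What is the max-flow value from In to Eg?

4

Augment In→A→R3→Eg: bottleneck 2, flow now 2.
Augment In→A→R1→Eg: bottleneck 2, flow now 4.
No augmenting path remains; maximum flow = 4.
In the residual graph, reachable from In: {In, A, E, R1}.
Min-cut edges: A→R3 (2), R1→Eg (2); capacity 2 + 2 = 4.
This cut is saturated, so no flow can exceed 4.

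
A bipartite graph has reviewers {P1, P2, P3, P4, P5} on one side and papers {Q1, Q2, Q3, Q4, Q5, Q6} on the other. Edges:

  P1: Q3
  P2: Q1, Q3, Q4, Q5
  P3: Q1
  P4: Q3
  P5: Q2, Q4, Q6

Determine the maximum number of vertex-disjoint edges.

4

Unit-capacity flow: source→left, listed edges, right→sink; max matching = max flow.
Augmenting path P1→Q3 (+1); matched 1.
Augmenting path P2→Q1 (+1); matched 2.
Augmenting path P5→Q2 (+1); matched 3.
Augmenting path P3→Q1→P2→Q4 (+1); matched 4.
No augmenting path remains; maximum matching = 4.
König certificate: {P2, P3, P5, Q3} is a vertex cover of size 4 (every listed pair touches it), so no matching can be larger.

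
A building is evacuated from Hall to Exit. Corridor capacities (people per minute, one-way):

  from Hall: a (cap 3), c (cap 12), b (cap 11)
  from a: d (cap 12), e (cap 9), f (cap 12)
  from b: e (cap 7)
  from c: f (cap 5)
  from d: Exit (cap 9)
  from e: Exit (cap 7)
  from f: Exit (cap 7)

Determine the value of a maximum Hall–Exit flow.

15

Augment Hall→a→d→Exit: bottleneck 3, flow now 3.
Augment Hall→b→e→Exit: bottleneck 7, flow now 10.
Augment Hall→c→f→Exit: bottleneck 5, flow now 15.
No augmenting path remains; maximum flow = 15.
In the residual graph, reachable from Hall: {Hall, b, c}.
Min-cut edges: Hall→a (3), b→e (7), c→f (5); capacity 3 + 7 + 5 = 15.
This cut is saturated, so no flow can exceed 15.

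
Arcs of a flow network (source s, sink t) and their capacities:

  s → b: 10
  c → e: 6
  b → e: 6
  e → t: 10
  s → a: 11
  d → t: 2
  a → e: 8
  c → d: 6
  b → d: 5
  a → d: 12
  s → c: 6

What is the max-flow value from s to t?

12

Augment s→a→d→t: bottleneck 2, flow now 2.
Augment s→a→e→t: bottleneck 8, flow now 10.
Augment s→b→e→t: bottleneck 2, flow now 12.
No augmenting path remains; maximum flow = 12.
In the residual graph, reachable from s: {s, a, b, c, d, e}.
Min-cut edges: d→t (2), e→t (10); capacity 2 + 10 = 12.
This cut is saturated, so no flow can exceed 12.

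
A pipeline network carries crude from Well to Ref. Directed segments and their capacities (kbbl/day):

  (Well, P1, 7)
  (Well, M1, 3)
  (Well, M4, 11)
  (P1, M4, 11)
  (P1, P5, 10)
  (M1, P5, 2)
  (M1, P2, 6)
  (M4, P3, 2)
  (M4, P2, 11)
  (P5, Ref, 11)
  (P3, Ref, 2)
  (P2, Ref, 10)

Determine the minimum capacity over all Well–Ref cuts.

Augment Well→P1→P5→Ref: bottleneck 7, flow now 7.
Augment Well→M1→P5→Ref: bottleneck 2, flow now 9.
Augment Well→M1→P2→Ref: bottleneck 1, flow now 10.
Augment Well→M4→P3→Ref: bottleneck 2, flow now 12.
Augment Well→M4→P2→Ref: bottleneck 9, flow now 21.
No augmenting path remains; maximum flow = 21.
By max-flow min-cut, the minimum cut capacity equals the max flow.
In the residual graph, reachable from Well: {Well}.
Min-cut edges: Well→P1 (7), Well→M1 (3), Well→M4 (11); capacity 7 + 3 + 11 = 21.

21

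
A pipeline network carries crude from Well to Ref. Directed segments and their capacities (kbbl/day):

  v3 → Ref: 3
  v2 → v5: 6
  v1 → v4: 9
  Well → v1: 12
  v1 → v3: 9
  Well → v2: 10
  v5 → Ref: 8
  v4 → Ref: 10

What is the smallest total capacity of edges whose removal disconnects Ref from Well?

Augment Well→v1→v3→Ref: bottleneck 3, flow now 3.
Augment Well→v1→v4→Ref: bottleneck 9, flow now 12.
Augment Well→v2→v5→Ref: bottleneck 6, flow now 18.
No augmenting path remains; maximum flow = 18.
By max-flow min-cut, the minimum cut capacity equals the max flow.
In the residual graph, reachable from Well: {Well, v2}.
Min-cut edges: Well→v1 (12), v2→v5 (6); capacity 12 + 6 = 18.

18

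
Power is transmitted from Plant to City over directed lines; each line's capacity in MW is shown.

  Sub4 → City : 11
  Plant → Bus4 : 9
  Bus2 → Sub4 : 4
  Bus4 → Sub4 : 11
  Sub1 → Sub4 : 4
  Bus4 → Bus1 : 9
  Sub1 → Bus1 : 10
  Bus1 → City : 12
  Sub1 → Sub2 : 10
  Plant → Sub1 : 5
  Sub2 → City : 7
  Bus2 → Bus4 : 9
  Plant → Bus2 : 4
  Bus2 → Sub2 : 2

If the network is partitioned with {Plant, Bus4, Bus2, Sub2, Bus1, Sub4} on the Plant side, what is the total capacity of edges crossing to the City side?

35

Edges leaving {Plant, Bus4, Bus2, Sub2, Bus1, Sub4}: Plant→Sub1 (5), Sub2→City (7), Bus1→City (12), Sub4→City (11).
Cut capacity = 5 + 7 + 12 + 11 = 35.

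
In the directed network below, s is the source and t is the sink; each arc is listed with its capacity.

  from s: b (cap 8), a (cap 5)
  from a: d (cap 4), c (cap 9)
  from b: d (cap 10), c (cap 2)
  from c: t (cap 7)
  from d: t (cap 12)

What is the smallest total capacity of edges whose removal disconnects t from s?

13

Augment s→a→c→t: bottleneck 5, flow now 5.
Augment s→b→c→t: bottleneck 2, flow now 7.
Augment s→b→d→t: bottleneck 6, flow now 13.
No augmenting path remains; maximum flow = 13.
By max-flow min-cut, the minimum cut capacity equals the max flow.
In the residual graph, reachable from s: {s}.
Min-cut edges: s→a (5), s→b (8); capacity 5 + 8 = 13.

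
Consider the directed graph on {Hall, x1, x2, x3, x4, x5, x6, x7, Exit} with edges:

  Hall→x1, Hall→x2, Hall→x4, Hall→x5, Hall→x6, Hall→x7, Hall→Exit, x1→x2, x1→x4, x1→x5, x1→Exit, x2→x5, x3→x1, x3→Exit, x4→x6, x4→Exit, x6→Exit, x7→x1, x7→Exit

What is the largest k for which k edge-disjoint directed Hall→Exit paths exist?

Assign every edge capacity 1; by Menger, the answer equals the max flow.
Path Hall→Exit (+1); total 1.
Path Hall→x1→Exit (+1); total 2.
Path Hall→x4→Exit (+1); total 3.
Path Hall→x6→Exit (+1); total 4.
Path Hall→x7→Exit (+1); total 5.
No residual Hall→Exit path; max flow = 5.
Certifying cut of size 5: {Hall→Exit, Hall→x1, Hall→x4, Hall→x6, Hall→x7}.

5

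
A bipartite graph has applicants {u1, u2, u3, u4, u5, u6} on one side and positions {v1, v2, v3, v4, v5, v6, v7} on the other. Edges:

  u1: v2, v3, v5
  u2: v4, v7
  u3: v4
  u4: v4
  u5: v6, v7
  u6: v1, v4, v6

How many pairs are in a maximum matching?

Unit-capacity flow: source→left, listed edges, right→sink; max matching = max flow.
Augmenting path u1→v2 (+1); matched 1.
Augmenting path u2→v4 (+1); matched 2.
Augmenting path u5→v6 (+1); matched 3.
Augmenting path u6→v1 (+1); matched 4.
Augmenting path u3→v4→u2→v7 (+1); matched 5.
No augmenting path remains; maximum matching = 5.
König certificate: {u1, u2, u5, u6, v4} is a vertex cover of size 5 (every listed pair touches it), so no matching can be larger.

5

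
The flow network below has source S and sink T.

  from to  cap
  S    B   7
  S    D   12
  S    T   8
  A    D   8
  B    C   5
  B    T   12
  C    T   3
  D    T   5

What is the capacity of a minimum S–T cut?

Augment S→T: bottleneck 8, flow now 8.
Augment S→B→T: bottleneck 7, flow now 15.
Augment S→D→T: bottleneck 5, flow now 20.
No augmenting path remains; maximum flow = 20.
By max-flow min-cut, the minimum cut capacity equals the max flow.
In the residual graph, reachable from S: {S, D}.
Min-cut edges: S→B (7), S→T (8), D→T (5); capacity 7 + 8 + 5 = 20.

20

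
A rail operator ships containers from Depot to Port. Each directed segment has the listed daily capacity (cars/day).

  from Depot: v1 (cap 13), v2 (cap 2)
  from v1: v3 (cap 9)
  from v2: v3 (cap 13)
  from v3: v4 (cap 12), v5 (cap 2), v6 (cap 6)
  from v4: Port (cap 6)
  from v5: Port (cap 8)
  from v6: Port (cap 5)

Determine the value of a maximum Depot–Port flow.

11

Augment Depot→v1→v3→v4→Port: bottleneck 6, flow now 6.
Augment Depot→v1→v3→v5→Port: bottleneck 2, flow now 8.
Augment Depot→v1→v3→v6→Port: bottleneck 1, flow now 9.
Augment Depot→v2→v3→v6→Port: bottleneck 2, flow now 11.
No augmenting path remains; maximum flow = 11.
In the residual graph, reachable from Depot: {Depot, v1}.
Min-cut edges: Depot→v2 (2), v1→v3 (9); capacity 2 + 9 = 11.
This cut is saturated, so no flow can exceed 11.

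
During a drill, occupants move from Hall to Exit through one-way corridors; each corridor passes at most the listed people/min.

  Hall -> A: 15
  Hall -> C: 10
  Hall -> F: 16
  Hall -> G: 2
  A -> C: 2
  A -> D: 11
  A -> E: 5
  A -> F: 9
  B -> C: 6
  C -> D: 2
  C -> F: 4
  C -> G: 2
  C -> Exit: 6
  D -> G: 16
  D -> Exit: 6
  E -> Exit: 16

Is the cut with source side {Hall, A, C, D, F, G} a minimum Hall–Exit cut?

Given cut capacity: 5 + 6 + 6 = 17.
Augment Hall→C→Exit: bottleneck 6, flow now 6.
Augment Hall→A→D→Exit: bottleneck 6, flow now 12.
Augment Hall→A→E→Exit: bottleneck 5, flow now 17.
No augmenting path remains; maximum flow = 17.
Cut capacity 17 equals the max flow, so it is a minimum cut.

Yes — it is a minimum cut (capacity 17).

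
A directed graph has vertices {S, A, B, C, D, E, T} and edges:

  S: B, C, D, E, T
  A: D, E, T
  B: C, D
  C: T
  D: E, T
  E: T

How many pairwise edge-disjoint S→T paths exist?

Assign every edge capacity 1; by Menger, the answer equals the max flow.
Path S→T (+1); total 1.
Path S→C→T (+1); total 2.
Path S→D→T (+1); total 3.
Path S→E→T (+1); total 4.
No residual S→T path; max flow = 4.
Certifying cut of size 4: {C→T, D→T, E→T, S→T}.

4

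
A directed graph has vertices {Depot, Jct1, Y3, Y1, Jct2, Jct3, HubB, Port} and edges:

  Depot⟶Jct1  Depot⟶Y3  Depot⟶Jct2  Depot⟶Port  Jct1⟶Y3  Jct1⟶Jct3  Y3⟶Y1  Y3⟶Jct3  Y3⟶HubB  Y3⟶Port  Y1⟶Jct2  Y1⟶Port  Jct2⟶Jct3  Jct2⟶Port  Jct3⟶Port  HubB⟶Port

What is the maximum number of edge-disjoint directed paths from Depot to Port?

4

Assign every edge capacity 1; by Menger, the answer equals the max flow.
Path Depot→Port (+1); total 1.
Path Depot→Y3→Port (+1); total 2.
Path Depot→Jct2→Port (+1); total 3.
Path Depot→Jct1→Jct3→Port (+1); total 4.
No residual Depot→Port path; max flow = 4.
Certifying cut of size 4: {Depot→Jct1, Depot→Jct2, Depot→Port, Depot→Y3}.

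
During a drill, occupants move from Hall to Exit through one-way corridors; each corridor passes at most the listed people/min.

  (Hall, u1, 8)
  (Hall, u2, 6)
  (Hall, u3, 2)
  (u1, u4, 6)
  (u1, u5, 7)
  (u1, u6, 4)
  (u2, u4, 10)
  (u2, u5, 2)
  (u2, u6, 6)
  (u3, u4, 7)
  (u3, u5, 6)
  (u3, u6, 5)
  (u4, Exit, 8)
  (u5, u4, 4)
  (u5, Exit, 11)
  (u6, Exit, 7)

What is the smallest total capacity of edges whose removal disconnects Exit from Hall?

Augment Hall→u1→u4→Exit: bottleneck 6, flow now 6.
Augment Hall→u1→u5→Exit: bottleneck 2, flow now 8.
Augment Hall→u2→u4→Exit: bottleneck 2, flow now 10.
Augment Hall→u2→u5→Exit: bottleneck 2, flow now 12.
Augment Hall→u2→u6→Exit: bottleneck 2, flow now 14.
Augment Hall→u3→u5→Exit: bottleneck 2, flow now 16.
No augmenting path remains; maximum flow = 16.
By max-flow min-cut, the minimum cut capacity equals the max flow.
In the residual graph, reachable from Hall: {Hall}.
Min-cut edges: Hall→u1 (8), Hall→u2 (6), Hall→u3 (2); capacity 8 + 6 + 2 = 16.

16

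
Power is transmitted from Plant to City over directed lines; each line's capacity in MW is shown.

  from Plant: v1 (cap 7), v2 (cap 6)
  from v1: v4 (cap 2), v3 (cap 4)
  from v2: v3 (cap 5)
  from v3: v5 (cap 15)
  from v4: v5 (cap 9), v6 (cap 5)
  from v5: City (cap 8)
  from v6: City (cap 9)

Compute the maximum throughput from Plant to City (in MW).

10

Augment Plant→v1→v3→v5→City: bottleneck 4, flow now 4.
Augment Plant→v1→v4→v5→City: bottleneck 2, flow now 6.
Augment Plant→v2→v3→v5→City: bottleneck 2, flow now 8.
Augment Plant→v2→v3→v5→v4→v6→City: bottleneck 2, flow now 10. (uses reverse residual edge)
No augmenting path remains; maximum flow = 10.
In the residual graph, reachable from Plant: {Plant, v1, v2, v3, v5}.
Min-cut edges: v1→v4 (2), v5→City (8); capacity 2 + 8 = 10.
This cut is saturated, so no flow can exceed 10.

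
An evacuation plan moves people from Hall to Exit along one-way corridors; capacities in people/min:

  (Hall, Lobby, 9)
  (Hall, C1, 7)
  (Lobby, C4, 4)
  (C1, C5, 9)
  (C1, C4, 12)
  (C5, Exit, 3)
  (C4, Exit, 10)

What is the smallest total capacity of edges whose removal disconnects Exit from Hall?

11

Augment Hall→Lobby→C4→Exit: bottleneck 4, flow now 4.
Augment Hall→C1→C5→Exit: bottleneck 3, flow now 7.
Augment Hall→C1→C4→Exit: bottleneck 4, flow now 11.
No augmenting path remains; maximum flow = 11.
By max-flow min-cut, the minimum cut capacity equals the max flow.
In the residual graph, reachable from Hall: {Hall, Lobby}.
Min-cut edges: Hall→C1 (7), Lobby→C4 (4); capacity 7 + 4 = 11.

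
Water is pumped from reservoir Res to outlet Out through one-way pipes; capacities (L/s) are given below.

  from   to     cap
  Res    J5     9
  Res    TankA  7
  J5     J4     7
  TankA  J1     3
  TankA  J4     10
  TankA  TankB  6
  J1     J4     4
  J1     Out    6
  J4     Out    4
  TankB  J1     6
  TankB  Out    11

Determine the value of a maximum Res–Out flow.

11

Augment Res→J5→J4→Out: bottleneck 4, flow now 4.
Augment Res→TankA→J1→Out: bottleneck 3, flow now 7.
Augment Res→TankA→TankB→Out: bottleneck 4, flow now 11.
No augmenting path remains; maximum flow = 11.
In the residual graph, reachable from Res: {Res, J5, J4}.
Min-cut edges: Res→TankA (7), J4→Out (4); capacity 7 + 4 = 11.
This cut is saturated, so no flow can exceed 11.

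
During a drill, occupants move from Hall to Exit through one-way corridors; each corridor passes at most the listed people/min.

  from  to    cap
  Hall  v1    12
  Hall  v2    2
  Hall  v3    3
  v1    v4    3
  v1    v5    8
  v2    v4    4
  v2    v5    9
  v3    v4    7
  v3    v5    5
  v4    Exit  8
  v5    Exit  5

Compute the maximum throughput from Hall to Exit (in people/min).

13

Augment Hall→v1→v4→Exit: bottleneck 3, flow now 3.
Augment Hall→v1→v5→Exit: bottleneck 5, flow now 8.
Augment Hall→v2→v4→Exit: bottleneck 2, flow now 10.
Augment Hall→v3→v4→Exit: bottleneck 3, flow now 13.
No augmenting path remains; maximum flow = 13.
In the residual graph, reachable from Hall: {Hall, v1, v5}.
Min-cut edges: Hall→v2 (2), Hall→v3 (3), v1→v4 (3), v5→Exit (5); capacity 2 + 3 + 3 + 5 = 13.
This cut is saturated, so no flow can exceed 13.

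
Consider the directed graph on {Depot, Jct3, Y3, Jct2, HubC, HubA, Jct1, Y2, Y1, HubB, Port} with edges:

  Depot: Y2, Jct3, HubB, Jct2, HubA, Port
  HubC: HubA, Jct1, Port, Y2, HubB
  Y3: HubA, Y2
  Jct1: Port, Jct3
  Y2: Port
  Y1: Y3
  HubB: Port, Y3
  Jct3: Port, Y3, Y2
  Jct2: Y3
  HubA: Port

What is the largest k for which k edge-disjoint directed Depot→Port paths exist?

Assign every edge capacity 1; by Menger, the answer equals the max flow.
Path Depot→Port (+1); total 1.
Path Depot→Jct3→Port (+1); total 2.
Path Depot→HubA→Port (+1); total 3.
Path Depot→Y2→Port (+1); total 4.
Path Depot→HubB→Port (+1); total 5.
No residual Depot→Port path; max flow = 5.
Certifying cut of size 5: {Depot→HubB, Depot→Jct3, Depot→Port, HubA→Port, Y2→Port}.

5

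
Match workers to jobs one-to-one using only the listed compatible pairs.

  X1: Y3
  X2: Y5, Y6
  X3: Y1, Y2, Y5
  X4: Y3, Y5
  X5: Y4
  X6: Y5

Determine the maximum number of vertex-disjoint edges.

Unit-capacity flow: source→left, listed edges, right→sink; max matching = max flow.
Augmenting path X1→Y3 (+1); matched 1.
Augmenting path X2→Y5 (+1); matched 2.
Augmenting path X3→Y1 (+1); matched 3.
Augmenting path X5→Y4 (+1); matched 4.
Augmenting path X4→Y5→X2→Y6 (+1); matched 5.
No augmenting path remains; maximum matching = 5.
König certificate: {X2, X3, X5, Y3, Y5} is a vertex cover of size 5 (every listed pair touches it), so no matching can be larger.

5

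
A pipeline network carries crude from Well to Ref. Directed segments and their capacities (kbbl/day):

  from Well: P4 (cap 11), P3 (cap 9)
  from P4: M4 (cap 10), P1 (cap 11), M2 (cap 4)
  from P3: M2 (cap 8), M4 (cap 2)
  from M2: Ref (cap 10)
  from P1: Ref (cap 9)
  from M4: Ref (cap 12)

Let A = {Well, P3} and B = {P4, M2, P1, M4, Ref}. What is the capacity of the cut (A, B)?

21

Edges leaving {Well, P3}: Well→P4 (11), P3→M2 (8), P3→M4 (2).
Cut capacity = 11 + 8 + 2 = 21.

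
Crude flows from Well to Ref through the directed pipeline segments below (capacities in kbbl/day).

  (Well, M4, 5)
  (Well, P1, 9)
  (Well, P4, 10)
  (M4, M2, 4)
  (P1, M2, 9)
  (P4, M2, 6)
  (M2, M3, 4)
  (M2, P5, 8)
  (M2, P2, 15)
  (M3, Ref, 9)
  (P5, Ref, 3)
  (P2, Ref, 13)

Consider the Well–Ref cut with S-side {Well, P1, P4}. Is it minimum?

Given cut capacity: 5 + 9 + 6 = 20.
Augment Well→M4→M2→M3→Ref: bottleneck 4, flow now 4.
Augment Well→P1→M2→P5→Ref: bottleneck 3, flow now 7.
Augment Well→P1→M2→P2→Ref: bottleneck 6, flow now 13.
Augment Well→P4→M2→P2→Ref: bottleneck 6, flow now 19.
No augmenting path remains; maximum flow = 19.
In the residual graph, reachable from Well: {Well, M4, P4}.
Min-cut edges: Well→P1 (9), M4→M2 (4), P4→M2 (6); capacity 9 + 4 + 6 = 19.
Cut capacity 20 exceeds the max flow 19, so it is not minimum.

No — its capacity is 20, but the minimum cut has capacity 19.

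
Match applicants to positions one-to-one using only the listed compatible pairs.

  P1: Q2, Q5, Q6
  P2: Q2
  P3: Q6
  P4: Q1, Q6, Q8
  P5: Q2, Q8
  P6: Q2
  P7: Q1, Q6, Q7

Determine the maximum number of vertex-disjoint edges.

Unit-capacity flow: source→left, listed edges, right→sink; max matching = max flow.
Augmenting path P1→Q2 (+1); matched 1.
Augmenting path P3→Q6 (+1); matched 2.
Augmenting path P4→Q1 (+1); matched 3.
Augmenting path P5→Q8 (+1); matched 4.
Augmenting path P7→Q7 (+1); matched 5.
Augmenting path P2→Q2→P1→Q5 (+1); matched 6.
No augmenting path remains; maximum matching = 6.
König certificate: {P1, P3, P4, P5, P7, Q2} is a vertex cover of size 6 (every listed pair touches it), so no matching can be larger.

6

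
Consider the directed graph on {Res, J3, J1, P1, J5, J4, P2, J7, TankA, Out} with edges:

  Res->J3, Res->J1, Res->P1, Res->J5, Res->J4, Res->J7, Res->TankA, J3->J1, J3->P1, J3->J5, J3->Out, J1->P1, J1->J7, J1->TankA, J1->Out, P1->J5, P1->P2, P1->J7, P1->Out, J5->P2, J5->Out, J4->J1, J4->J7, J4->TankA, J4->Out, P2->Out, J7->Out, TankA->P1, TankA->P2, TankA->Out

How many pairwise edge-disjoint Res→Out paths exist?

Assign every edge capacity 1; by Menger, the answer equals the max flow.
Path Res→J3→Out (+1); total 1.
Path Res→J1→Out (+1); total 2.
Path Res→P1→Out (+1); total 3.
Path Res→J5→Out (+1); total 4.
Path Res→J4→Out (+1); total 5.
Path Res→J7→Out (+1); total 6.
Path Res→TankA→Out (+1); total 7.
No residual Res→Out path; max flow = 7.
Certifying cut of size 7: {Res→J1, Res→J3, Res→J4, Res→J5, Res→J7, Res→P1, Res→TankA}.

7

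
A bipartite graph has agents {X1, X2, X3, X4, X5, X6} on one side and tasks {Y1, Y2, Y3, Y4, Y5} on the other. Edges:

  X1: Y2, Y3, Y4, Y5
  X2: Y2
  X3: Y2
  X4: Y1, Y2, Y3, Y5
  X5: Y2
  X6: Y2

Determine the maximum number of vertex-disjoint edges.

3

Unit-capacity flow: source→left, listed edges, right→sink; max matching = max flow.
Augmenting path X1→Y2 (+1); matched 1.
Augmenting path X4→Y1 (+1); matched 2.
Augmenting path X2→Y2→X1→Y3 (+1); matched 3.
No augmenting path remains; maximum matching = 3.
König certificate: {X1, X4, Y2} is a vertex cover of size 3 (every listed pair touches it), so no matching can be larger.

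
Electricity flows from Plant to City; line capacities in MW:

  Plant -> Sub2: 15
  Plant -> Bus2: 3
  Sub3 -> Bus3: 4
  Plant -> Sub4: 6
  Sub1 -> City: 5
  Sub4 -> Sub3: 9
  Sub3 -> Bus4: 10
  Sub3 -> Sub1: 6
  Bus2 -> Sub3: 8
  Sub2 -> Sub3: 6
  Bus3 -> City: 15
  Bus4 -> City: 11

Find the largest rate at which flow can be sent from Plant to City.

15

Augment Plant→Bus2→Sub3→Sub1→City: bottleneck 3, flow now 3.
Augment Plant→Sub4→Sub3→Sub1→City: bottleneck 2, flow now 5.
Augment Plant→Sub4→Sub3→Bus3→City: bottleneck 4, flow now 9.
Augment Plant→Sub2→Sub3→Bus4→City: bottleneck 6, flow now 15.
No augmenting path remains; maximum flow = 15.
In the residual graph, reachable from Plant: {Plant, Sub2}.
Min-cut edges: Plant→Bus2 (3), Plant→Sub4 (6), Sub2→Sub3 (6); capacity 3 + 6 + 6 = 15.
This cut is saturated, so no flow can exceed 15.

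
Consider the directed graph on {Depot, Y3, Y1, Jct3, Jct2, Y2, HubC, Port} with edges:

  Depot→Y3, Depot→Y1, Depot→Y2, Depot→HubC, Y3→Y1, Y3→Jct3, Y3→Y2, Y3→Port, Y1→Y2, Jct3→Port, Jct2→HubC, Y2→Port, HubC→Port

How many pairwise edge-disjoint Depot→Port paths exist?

3

Assign every edge capacity 1; by Menger, the answer equals the max flow.
Path Depot→Y3→Port (+1); total 1.
Path Depot→Y2→Port (+1); total 2.
Path Depot→HubC→Port (+1); total 3.
No residual Depot→Port path; max flow = 3.
Certifying cut of size 3: {Depot→HubC, Depot→Y3, Y2→Port}.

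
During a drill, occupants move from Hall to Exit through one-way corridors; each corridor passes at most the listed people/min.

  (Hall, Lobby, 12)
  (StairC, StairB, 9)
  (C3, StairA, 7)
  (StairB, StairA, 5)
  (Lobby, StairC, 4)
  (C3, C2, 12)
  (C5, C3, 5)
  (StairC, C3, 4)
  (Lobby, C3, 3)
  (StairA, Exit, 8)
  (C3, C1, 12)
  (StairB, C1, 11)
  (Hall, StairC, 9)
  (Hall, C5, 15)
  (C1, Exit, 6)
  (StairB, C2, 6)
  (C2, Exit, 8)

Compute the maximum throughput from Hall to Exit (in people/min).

21

Augment Hall→C5→C3→StairA→Exit: bottleneck 5, flow now 5.
Augment Hall→StairC→StairB→StairA→Exit: bottleneck 3, flow now 8.
Augment Hall→StairC→StairB→C1→Exit: bottleneck 6, flow now 14.
Augment Hall→Lobby→C3→C2→Exit: bottleneck 3, flow now 17.
Augment Hall→Lobby→StairC→C3→C2→Exit: bottleneck 4, flow now 21.
No augmenting path remains; maximum flow = 21.
In the residual graph, reachable from Hall: {Hall, C5, Lobby}.
Min-cut edges: Hall→StairC (9), C5→C3 (5), Lobby→StairC (4), Lobby→C3 (3); capacity 9 + 5 + 4 + 3 = 21.
This cut is saturated, so no flow can exceed 21.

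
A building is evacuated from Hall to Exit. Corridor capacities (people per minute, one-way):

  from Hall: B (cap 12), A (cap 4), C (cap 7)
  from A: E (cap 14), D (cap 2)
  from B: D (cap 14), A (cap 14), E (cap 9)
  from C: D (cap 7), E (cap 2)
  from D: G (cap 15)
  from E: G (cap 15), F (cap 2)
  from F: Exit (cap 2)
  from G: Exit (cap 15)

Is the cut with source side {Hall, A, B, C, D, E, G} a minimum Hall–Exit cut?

Given cut capacity: 2 + 15 = 17.
Augment Hall→A→D→G→Exit: bottleneck 2, flow now 2.
Augment Hall→A→E→F→Exit: bottleneck 2, flow now 4.
Augment Hall→B→D→G→Exit: bottleneck 12, flow now 16.
Augment Hall→C→D→G→Exit: bottleneck 1, flow now 17.
No augmenting path remains; maximum flow = 17.
Cut capacity 17 equals the max flow, so it is a minimum cut.

Yes — it is a minimum cut (capacity 17).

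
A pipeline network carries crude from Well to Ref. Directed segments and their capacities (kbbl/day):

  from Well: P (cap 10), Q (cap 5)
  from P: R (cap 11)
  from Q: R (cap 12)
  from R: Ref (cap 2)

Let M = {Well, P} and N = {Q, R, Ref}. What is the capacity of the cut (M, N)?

16

Edges leaving {Well, P}: Well→Q (5), P→R (11).
Cut capacity = 5 + 11 = 16.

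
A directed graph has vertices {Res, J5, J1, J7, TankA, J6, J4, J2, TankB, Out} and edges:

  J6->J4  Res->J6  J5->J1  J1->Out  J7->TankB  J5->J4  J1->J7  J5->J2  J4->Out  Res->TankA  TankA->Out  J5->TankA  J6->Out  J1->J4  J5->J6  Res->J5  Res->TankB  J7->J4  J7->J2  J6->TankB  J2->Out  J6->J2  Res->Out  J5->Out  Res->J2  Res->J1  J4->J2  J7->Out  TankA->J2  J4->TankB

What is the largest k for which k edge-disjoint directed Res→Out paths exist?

Assign every edge capacity 1; by Menger, the answer equals the max flow.
Path Res→Out (+1); total 1.
Path Res→J5→Out (+1); total 2.
Path Res→J1→Out (+1); total 3.
Path Res→TankA→Out (+1); total 4.
Path Res→J6→Out (+1); total 5.
Path Res→J2→Out (+1); total 6.
No residual Res→Out path; max flow = 6.
Certifying cut of size 6: {Res→J1, Res→J2, Res→J5, Res→J6, Res→Out, Res→TankA}.

6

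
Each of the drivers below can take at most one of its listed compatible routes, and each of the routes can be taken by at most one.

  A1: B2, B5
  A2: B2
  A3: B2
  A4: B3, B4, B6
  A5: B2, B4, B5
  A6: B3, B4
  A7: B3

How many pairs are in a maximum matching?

Unit-capacity flow: source→left, listed edges, right→sink; max matching = max flow.
Augmenting path A1→B2 (+1); matched 1.
Augmenting path A4→B3 (+1); matched 2.
Augmenting path A5→B4 (+1); matched 3.
Augmenting path A2→B2→A1→B5 (+1); matched 4.
Augmenting path A6→B3→A4→B6 (+1); matched 5.
No augmenting path remains; maximum matching = 5.
König certificate: {A4, B2, B3, B4, B5} is a vertex cover of size 5 (every listed pair touches it), so no matching can be larger.

5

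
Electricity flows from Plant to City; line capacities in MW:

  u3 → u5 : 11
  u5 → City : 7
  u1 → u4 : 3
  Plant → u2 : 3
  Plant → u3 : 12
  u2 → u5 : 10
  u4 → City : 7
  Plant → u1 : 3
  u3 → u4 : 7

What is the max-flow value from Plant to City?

Augment Plant→u1→u4→City: bottleneck 3, flow now 3.
Augment Plant→u2→u5→City: bottleneck 3, flow now 6.
Augment Plant→u3→u4→City: bottleneck 4, flow now 10.
Augment Plant→u3→u5→City: bottleneck 4, flow now 14.
No augmenting path remains; maximum flow = 14.
In the residual graph, reachable from Plant: {Plant, u1, u2, u3, u4, u5}.
Min-cut edges: u4→City (7), u5→City (7); capacity 7 + 7 = 14.
This cut is saturated, so no flow can exceed 14.

14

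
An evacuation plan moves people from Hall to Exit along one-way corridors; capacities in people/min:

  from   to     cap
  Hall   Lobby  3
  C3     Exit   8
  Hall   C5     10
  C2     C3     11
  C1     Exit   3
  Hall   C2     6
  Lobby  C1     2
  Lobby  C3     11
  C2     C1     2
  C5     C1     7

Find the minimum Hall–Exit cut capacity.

11

Augment Hall→Lobby→C3→Exit: bottleneck 3, flow now 3.
Augment Hall→C2→C3→Exit: bottleneck 5, flow now 8.
Augment Hall→C2→C1→Exit: bottleneck 1, flow now 9.
Augment Hall→C5→C1→Exit: bottleneck 2, flow now 11.
No augmenting path remains; maximum flow = 11.
By max-flow min-cut, the minimum cut capacity equals the max flow.
In the residual graph, reachable from Hall: {Hall, Lobby, C2, C5, C3, C1}.
Min-cut edges: C3→Exit (8), C1→Exit (3); capacity 8 + 3 = 11.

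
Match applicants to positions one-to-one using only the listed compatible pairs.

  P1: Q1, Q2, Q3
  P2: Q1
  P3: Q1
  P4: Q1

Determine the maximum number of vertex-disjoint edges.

Unit-capacity flow: source→left, listed edges, right→sink; max matching = max flow.
Augmenting path P1→Q1 (+1); matched 1.
Augmenting path P2→Q1→P1→Q2 (+1); matched 2.
No augmenting path remains; maximum matching = 2.
König certificate: {P1, Q1} is a vertex cover of size 2 (every listed pair touches it), so no matching can be larger.

2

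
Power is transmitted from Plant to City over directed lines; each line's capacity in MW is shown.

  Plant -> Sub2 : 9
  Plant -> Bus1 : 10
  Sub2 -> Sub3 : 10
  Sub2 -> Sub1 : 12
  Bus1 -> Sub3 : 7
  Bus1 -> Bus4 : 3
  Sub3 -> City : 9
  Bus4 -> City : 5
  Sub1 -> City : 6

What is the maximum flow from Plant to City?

Augment Plant→Sub2→Sub3→City: bottleneck 9, flow now 9.
Augment Plant→Bus1→Bus4→City: bottleneck 3, flow now 12.
Augment Plant→Bus1→Sub3→Sub2→Sub1→City: bottleneck 6, flow now 18. (uses reverse residual edge)
No augmenting path remains; maximum flow = 18.
In the residual graph, reachable from Plant: {Plant, Sub2, Bus1, Sub3, Sub1}.
Min-cut edges: Bus1→Bus4 (3), Sub3→City (9), Sub1→City (6); capacity 3 + 9 + 6 = 18.
This cut is saturated, so no flow can exceed 18.

18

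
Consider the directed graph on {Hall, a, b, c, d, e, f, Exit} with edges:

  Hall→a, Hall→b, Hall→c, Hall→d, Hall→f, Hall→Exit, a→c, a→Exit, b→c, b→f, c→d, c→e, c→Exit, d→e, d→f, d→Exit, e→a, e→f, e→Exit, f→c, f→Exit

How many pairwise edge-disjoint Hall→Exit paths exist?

6

Assign every edge capacity 1; by Menger, the answer equals the max flow.
Path Hall→Exit (+1); total 1.
Path Hall→a→Exit (+1); total 2.
Path Hall→c→Exit (+1); total 3.
Path Hall→d→Exit (+1); total 4.
Path Hall→f→Exit (+1); total 5.
Path Hall→b→c→e→Exit (+1); total 6.
No residual Hall→Exit path; max flow = 6.
Certifying cut of size 6: {Hall→Exit, Hall→a, Hall→b, Hall→c, Hall→d, Hall→f}.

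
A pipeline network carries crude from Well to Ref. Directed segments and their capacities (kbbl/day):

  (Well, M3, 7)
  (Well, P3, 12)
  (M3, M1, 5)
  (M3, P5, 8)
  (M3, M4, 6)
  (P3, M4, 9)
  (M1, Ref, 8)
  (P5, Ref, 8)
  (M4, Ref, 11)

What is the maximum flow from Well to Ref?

16

Augment Well→M3→M1→Ref: bottleneck 5, flow now 5.
Augment Well→M3→P5→Ref: bottleneck 2, flow now 7.
Augment Well→P3→M4→Ref: bottleneck 9, flow now 16.
No augmenting path remains; maximum flow = 16.
In the residual graph, reachable from Well: {Well, P3}.
Min-cut edges: Well→M3 (7), P3→M4 (9); capacity 7 + 9 = 16.
This cut is saturated, so no flow can exceed 16.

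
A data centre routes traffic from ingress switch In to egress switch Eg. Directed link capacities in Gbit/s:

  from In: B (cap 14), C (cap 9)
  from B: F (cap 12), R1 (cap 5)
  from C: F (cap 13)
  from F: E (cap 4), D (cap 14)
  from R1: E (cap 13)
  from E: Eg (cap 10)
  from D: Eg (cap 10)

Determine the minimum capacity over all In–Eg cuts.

Augment In→B→F→E→Eg: bottleneck 4, flow now 4.
Augment In→B→F→D→Eg: bottleneck 8, flow now 12.
Augment In→B→R1→E→Eg: bottleneck 2, flow now 14.
Augment In→C→F→D→Eg: bottleneck 2, flow now 16.
Augment In→C→F→B→R1→E→Eg: bottleneck 3, flow now 19. (uses reverse residual edge)
No augmenting path remains; maximum flow = 19.
By max-flow min-cut, the minimum cut capacity equals the max flow.
In the residual graph, reachable from In: {In, B, C, F, D}.
Min-cut edges: B→R1 (5), F→E (4), D→Eg (10); capacity 5 + 4 + 10 = 19.

19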